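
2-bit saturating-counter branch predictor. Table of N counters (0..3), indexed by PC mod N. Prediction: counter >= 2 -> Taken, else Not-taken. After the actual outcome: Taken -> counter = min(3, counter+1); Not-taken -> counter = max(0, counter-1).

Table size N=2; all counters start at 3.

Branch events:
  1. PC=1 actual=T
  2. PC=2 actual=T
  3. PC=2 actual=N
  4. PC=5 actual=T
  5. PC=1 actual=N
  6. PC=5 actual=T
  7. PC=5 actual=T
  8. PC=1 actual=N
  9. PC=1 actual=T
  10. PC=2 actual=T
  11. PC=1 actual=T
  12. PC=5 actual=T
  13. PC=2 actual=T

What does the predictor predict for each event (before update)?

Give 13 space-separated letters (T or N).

Ev 1: PC=1 idx=1 pred=T actual=T -> ctr[1]=3
Ev 2: PC=2 idx=0 pred=T actual=T -> ctr[0]=3
Ev 3: PC=2 idx=0 pred=T actual=N -> ctr[0]=2
Ev 4: PC=5 idx=1 pred=T actual=T -> ctr[1]=3
Ev 5: PC=1 idx=1 pred=T actual=N -> ctr[1]=2
Ev 6: PC=5 idx=1 pred=T actual=T -> ctr[1]=3
Ev 7: PC=5 idx=1 pred=T actual=T -> ctr[1]=3
Ev 8: PC=1 idx=1 pred=T actual=N -> ctr[1]=2
Ev 9: PC=1 idx=1 pred=T actual=T -> ctr[1]=3
Ev 10: PC=2 idx=0 pred=T actual=T -> ctr[0]=3
Ev 11: PC=1 idx=1 pred=T actual=T -> ctr[1]=3
Ev 12: PC=5 idx=1 pred=T actual=T -> ctr[1]=3
Ev 13: PC=2 idx=0 pred=T actual=T -> ctr[0]=3

Answer: T T T T T T T T T T T T T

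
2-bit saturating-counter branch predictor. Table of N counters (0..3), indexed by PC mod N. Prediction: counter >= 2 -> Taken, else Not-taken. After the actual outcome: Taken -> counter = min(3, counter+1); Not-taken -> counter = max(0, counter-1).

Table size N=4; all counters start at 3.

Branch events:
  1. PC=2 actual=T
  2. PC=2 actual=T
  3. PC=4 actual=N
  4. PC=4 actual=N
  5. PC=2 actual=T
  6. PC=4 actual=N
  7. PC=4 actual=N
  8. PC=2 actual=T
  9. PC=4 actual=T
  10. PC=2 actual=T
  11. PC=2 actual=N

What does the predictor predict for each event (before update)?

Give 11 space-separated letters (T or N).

Ev 1: PC=2 idx=2 pred=T actual=T -> ctr[2]=3
Ev 2: PC=2 idx=2 pred=T actual=T -> ctr[2]=3
Ev 3: PC=4 idx=0 pred=T actual=N -> ctr[0]=2
Ev 4: PC=4 idx=0 pred=T actual=N -> ctr[0]=1
Ev 5: PC=2 idx=2 pred=T actual=T -> ctr[2]=3
Ev 6: PC=4 idx=0 pred=N actual=N -> ctr[0]=0
Ev 7: PC=4 idx=0 pred=N actual=N -> ctr[0]=0
Ev 8: PC=2 idx=2 pred=T actual=T -> ctr[2]=3
Ev 9: PC=4 idx=0 pred=N actual=T -> ctr[0]=1
Ev 10: PC=2 idx=2 pred=T actual=T -> ctr[2]=3
Ev 11: PC=2 idx=2 pred=T actual=N -> ctr[2]=2

Answer: T T T T T N N T N T T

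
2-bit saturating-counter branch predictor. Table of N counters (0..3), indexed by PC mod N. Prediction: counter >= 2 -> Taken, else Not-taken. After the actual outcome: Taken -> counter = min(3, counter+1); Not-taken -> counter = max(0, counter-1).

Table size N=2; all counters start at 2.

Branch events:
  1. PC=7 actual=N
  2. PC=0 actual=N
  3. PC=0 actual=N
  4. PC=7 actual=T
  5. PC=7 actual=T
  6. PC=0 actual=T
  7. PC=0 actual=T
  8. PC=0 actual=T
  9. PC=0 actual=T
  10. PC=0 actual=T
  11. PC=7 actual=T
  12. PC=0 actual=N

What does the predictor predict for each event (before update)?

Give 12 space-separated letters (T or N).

Answer: T T N N T N N T T T T T

Derivation:
Ev 1: PC=7 idx=1 pred=T actual=N -> ctr[1]=1
Ev 2: PC=0 idx=0 pred=T actual=N -> ctr[0]=1
Ev 3: PC=0 idx=0 pred=N actual=N -> ctr[0]=0
Ev 4: PC=7 idx=1 pred=N actual=T -> ctr[1]=2
Ev 5: PC=7 idx=1 pred=T actual=T -> ctr[1]=3
Ev 6: PC=0 idx=0 pred=N actual=T -> ctr[0]=1
Ev 7: PC=0 idx=0 pred=N actual=T -> ctr[0]=2
Ev 8: PC=0 idx=0 pred=T actual=T -> ctr[0]=3
Ev 9: PC=0 idx=0 pred=T actual=T -> ctr[0]=3
Ev 10: PC=0 idx=0 pred=T actual=T -> ctr[0]=3
Ev 11: PC=7 idx=1 pred=T actual=T -> ctr[1]=3
Ev 12: PC=0 idx=0 pred=T actual=N -> ctr[0]=2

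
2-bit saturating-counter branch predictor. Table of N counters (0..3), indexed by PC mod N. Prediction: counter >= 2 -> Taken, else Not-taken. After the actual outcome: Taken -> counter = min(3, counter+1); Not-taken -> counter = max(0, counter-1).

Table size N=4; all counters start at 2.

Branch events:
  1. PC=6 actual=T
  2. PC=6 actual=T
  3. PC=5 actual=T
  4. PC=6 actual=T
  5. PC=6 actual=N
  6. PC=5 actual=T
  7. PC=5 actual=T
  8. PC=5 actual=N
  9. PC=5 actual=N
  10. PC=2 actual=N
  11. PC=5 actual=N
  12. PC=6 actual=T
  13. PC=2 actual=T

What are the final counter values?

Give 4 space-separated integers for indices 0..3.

Ev 1: PC=6 idx=2 pred=T actual=T -> ctr[2]=3
Ev 2: PC=6 idx=2 pred=T actual=T -> ctr[2]=3
Ev 3: PC=5 idx=1 pred=T actual=T -> ctr[1]=3
Ev 4: PC=6 idx=2 pred=T actual=T -> ctr[2]=3
Ev 5: PC=6 idx=2 pred=T actual=N -> ctr[2]=2
Ev 6: PC=5 idx=1 pred=T actual=T -> ctr[1]=3
Ev 7: PC=5 idx=1 pred=T actual=T -> ctr[1]=3
Ev 8: PC=5 idx=1 pred=T actual=N -> ctr[1]=2
Ev 9: PC=5 idx=1 pred=T actual=N -> ctr[1]=1
Ev 10: PC=2 idx=2 pred=T actual=N -> ctr[2]=1
Ev 11: PC=5 idx=1 pred=N actual=N -> ctr[1]=0
Ev 12: PC=6 idx=2 pred=N actual=T -> ctr[2]=2
Ev 13: PC=2 idx=2 pred=T actual=T -> ctr[2]=3

Answer: 2 0 3 2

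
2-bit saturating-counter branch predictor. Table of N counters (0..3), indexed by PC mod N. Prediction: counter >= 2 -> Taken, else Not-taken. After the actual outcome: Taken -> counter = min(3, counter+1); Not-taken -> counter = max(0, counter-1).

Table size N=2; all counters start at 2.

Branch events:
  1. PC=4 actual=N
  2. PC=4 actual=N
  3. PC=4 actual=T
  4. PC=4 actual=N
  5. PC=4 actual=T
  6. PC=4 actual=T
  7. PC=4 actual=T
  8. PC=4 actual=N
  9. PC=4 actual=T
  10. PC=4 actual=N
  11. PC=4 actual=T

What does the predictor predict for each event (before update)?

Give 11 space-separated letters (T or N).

Ev 1: PC=4 idx=0 pred=T actual=N -> ctr[0]=1
Ev 2: PC=4 idx=0 pred=N actual=N -> ctr[0]=0
Ev 3: PC=4 idx=0 pred=N actual=T -> ctr[0]=1
Ev 4: PC=4 idx=0 pred=N actual=N -> ctr[0]=0
Ev 5: PC=4 idx=0 pred=N actual=T -> ctr[0]=1
Ev 6: PC=4 idx=0 pred=N actual=T -> ctr[0]=2
Ev 7: PC=4 idx=0 pred=T actual=T -> ctr[0]=3
Ev 8: PC=4 idx=0 pred=T actual=N -> ctr[0]=2
Ev 9: PC=4 idx=0 pred=T actual=T -> ctr[0]=3
Ev 10: PC=4 idx=0 pred=T actual=N -> ctr[0]=2
Ev 11: PC=4 idx=0 pred=T actual=T -> ctr[0]=3

Answer: T N N N N N T T T T T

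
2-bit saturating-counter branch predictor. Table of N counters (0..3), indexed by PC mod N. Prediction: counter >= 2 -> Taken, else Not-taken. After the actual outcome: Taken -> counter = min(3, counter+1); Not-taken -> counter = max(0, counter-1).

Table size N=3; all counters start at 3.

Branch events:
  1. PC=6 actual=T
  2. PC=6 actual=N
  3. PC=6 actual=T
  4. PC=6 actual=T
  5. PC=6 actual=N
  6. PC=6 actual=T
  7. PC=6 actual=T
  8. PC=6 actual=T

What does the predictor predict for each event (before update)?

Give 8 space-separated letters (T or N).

Answer: T T T T T T T T

Derivation:
Ev 1: PC=6 idx=0 pred=T actual=T -> ctr[0]=3
Ev 2: PC=6 idx=0 pred=T actual=N -> ctr[0]=2
Ev 3: PC=6 idx=0 pred=T actual=T -> ctr[0]=3
Ev 4: PC=6 idx=0 pred=T actual=T -> ctr[0]=3
Ev 5: PC=6 idx=0 pred=T actual=N -> ctr[0]=2
Ev 6: PC=6 idx=0 pred=T actual=T -> ctr[0]=3
Ev 7: PC=6 idx=0 pred=T actual=T -> ctr[0]=3
Ev 8: PC=6 idx=0 pred=T actual=T -> ctr[0]=3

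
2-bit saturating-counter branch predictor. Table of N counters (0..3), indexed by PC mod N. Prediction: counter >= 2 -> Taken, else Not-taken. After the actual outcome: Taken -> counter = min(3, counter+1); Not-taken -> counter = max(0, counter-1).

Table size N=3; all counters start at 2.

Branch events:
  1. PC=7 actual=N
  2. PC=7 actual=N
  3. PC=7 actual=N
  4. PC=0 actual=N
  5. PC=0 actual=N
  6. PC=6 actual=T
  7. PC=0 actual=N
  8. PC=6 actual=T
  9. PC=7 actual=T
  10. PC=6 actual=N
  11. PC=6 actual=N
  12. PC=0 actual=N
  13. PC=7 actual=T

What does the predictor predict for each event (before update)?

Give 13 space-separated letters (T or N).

Ev 1: PC=7 idx=1 pred=T actual=N -> ctr[1]=1
Ev 2: PC=7 idx=1 pred=N actual=N -> ctr[1]=0
Ev 3: PC=7 idx=1 pred=N actual=N -> ctr[1]=0
Ev 4: PC=0 idx=0 pred=T actual=N -> ctr[0]=1
Ev 5: PC=0 idx=0 pred=N actual=N -> ctr[0]=0
Ev 6: PC=6 idx=0 pred=N actual=T -> ctr[0]=1
Ev 7: PC=0 idx=0 pred=N actual=N -> ctr[0]=0
Ev 8: PC=6 idx=0 pred=N actual=T -> ctr[0]=1
Ev 9: PC=7 idx=1 pred=N actual=T -> ctr[1]=1
Ev 10: PC=6 idx=0 pred=N actual=N -> ctr[0]=0
Ev 11: PC=6 idx=0 pred=N actual=N -> ctr[0]=0
Ev 12: PC=0 idx=0 pred=N actual=N -> ctr[0]=0
Ev 13: PC=7 idx=1 pred=N actual=T -> ctr[1]=2

Answer: T N N T N N N N N N N N N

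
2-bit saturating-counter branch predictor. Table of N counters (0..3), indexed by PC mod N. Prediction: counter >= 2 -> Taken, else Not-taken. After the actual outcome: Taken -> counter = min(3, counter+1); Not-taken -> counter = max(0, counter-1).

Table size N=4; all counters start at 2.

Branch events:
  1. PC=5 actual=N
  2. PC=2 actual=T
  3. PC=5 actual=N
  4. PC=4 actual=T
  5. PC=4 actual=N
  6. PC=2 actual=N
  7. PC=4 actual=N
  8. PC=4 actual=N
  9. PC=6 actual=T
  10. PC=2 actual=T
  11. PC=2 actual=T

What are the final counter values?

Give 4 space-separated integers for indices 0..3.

Answer: 0 0 3 2

Derivation:
Ev 1: PC=5 idx=1 pred=T actual=N -> ctr[1]=1
Ev 2: PC=2 idx=2 pred=T actual=T -> ctr[2]=3
Ev 3: PC=5 idx=1 pred=N actual=N -> ctr[1]=0
Ev 4: PC=4 idx=0 pred=T actual=T -> ctr[0]=3
Ev 5: PC=4 idx=0 pred=T actual=N -> ctr[0]=2
Ev 6: PC=2 idx=2 pred=T actual=N -> ctr[2]=2
Ev 7: PC=4 idx=0 pred=T actual=N -> ctr[0]=1
Ev 8: PC=4 idx=0 pred=N actual=N -> ctr[0]=0
Ev 9: PC=6 idx=2 pred=T actual=T -> ctr[2]=3
Ev 10: PC=2 idx=2 pred=T actual=T -> ctr[2]=3
Ev 11: PC=2 idx=2 pred=T actual=T -> ctr[2]=3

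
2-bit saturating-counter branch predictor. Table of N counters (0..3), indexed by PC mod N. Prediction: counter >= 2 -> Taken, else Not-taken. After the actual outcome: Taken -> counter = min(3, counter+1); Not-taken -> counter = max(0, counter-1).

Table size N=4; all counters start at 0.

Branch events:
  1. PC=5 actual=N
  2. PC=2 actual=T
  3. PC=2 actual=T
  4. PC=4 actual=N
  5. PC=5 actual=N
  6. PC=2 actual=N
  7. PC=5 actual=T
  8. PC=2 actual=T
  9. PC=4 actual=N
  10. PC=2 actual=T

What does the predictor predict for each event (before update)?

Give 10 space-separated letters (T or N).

Answer: N N N N N T N N N T

Derivation:
Ev 1: PC=5 idx=1 pred=N actual=N -> ctr[1]=0
Ev 2: PC=2 idx=2 pred=N actual=T -> ctr[2]=1
Ev 3: PC=2 idx=2 pred=N actual=T -> ctr[2]=2
Ev 4: PC=4 idx=0 pred=N actual=N -> ctr[0]=0
Ev 5: PC=5 idx=1 pred=N actual=N -> ctr[1]=0
Ev 6: PC=2 idx=2 pred=T actual=N -> ctr[2]=1
Ev 7: PC=5 idx=1 pred=N actual=T -> ctr[1]=1
Ev 8: PC=2 idx=2 pred=N actual=T -> ctr[2]=2
Ev 9: PC=4 idx=0 pred=N actual=N -> ctr[0]=0
Ev 10: PC=2 idx=2 pred=T actual=T -> ctr[2]=3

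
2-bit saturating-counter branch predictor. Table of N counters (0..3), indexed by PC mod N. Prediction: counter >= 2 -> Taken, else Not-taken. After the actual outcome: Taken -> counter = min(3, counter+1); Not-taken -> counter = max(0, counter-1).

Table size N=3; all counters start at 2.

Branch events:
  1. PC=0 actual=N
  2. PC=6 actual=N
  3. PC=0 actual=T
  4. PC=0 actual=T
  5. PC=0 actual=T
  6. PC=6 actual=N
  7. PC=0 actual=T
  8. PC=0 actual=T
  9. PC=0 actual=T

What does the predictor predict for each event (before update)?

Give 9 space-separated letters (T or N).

Answer: T N N N T T T T T

Derivation:
Ev 1: PC=0 idx=0 pred=T actual=N -> ctr[0]=1
Ev 2: PC=6 idx=0 pred=N actual=N -> ctr[0]=0
Ev 3: PC=0 idx=0 pred=N actual=T -> ctr[0]=1
Ev 4: PC=0 idx=0 pred=N actual=T -> ctr[0]=2
Ev 5: PC=0 idx=0 pred=T actual=T -> ctr[0]=3
Ev 6: PC=6 idx=0 pred=T actual=N -> ctr[0]=2
Ev 7: PC=0 idx=0 pred=T actual=T -> ctr[0]=3
Ev 8: PC=0 idx=0 pred=T actual=T -> ctr[0]=3
Ev 9: PC=0 idx=0 pred=T actual=T -> ctr[0]=3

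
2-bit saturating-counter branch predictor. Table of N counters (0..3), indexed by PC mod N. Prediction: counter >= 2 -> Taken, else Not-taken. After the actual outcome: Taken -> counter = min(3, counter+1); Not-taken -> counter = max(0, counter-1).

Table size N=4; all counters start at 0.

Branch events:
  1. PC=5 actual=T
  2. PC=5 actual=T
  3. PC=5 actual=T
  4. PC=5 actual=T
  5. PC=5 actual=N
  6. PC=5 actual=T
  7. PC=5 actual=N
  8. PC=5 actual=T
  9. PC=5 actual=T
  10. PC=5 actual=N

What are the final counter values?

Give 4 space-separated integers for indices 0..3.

Ev 1: PC=5 idx=1 pred=N actual=T -> ctr[1]=1
Ev 2: PC=5 idx=1 pred=N actual=T -> ctr[1]=2
Ev 3: PC=5 idx=1 pred=T actual=T -> ctr[1]=3
Ev 4: PC=5 idx=1 pred=T actual=T -> ctr[1]=3
Ev 5: PC=5 idx=1 pred=T actual=N -> ctr[1]=2
Ev 6: PC=5 idx=1 pred=T actual=T -> ctr[1]=3
Ev 7: PC=5 idx=1 pred=T actual=N -> ctr[1]=2
Ev 8: PC=5 idx=1 pred=T actual=T -> ctr[1]=3
Ev 9: PC=5 idx=1 pred=T actual=T -> ctr[1]=3
Ev 10: PC=5 idx=1 pred=T actual=N -> ctr[1]=2

Answer: 0 2 0 0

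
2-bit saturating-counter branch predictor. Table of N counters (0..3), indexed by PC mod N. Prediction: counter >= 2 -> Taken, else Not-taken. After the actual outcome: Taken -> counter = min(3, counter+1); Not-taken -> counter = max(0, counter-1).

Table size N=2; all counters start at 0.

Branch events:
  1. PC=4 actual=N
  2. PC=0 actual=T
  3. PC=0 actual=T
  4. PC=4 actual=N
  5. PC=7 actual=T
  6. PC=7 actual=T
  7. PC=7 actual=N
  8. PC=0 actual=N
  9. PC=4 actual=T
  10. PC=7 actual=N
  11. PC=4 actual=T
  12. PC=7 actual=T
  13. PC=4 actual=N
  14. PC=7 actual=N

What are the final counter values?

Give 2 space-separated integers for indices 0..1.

Ev 1: PC=4 idx=0 pred=N actual=N -> ctr[0]=0
Ev 2: PC=0 idx=0 pred=N actual=T -> ctr[0]=1
Ev 3: PC=0 idx=0 pred=N actual=T -> ctr[0]=2
Ev 4: PC=4 idx=0 pred=T actual=N -> ctr[0]=1
Ev 5: PC=7 idx=1 pred=N actual=T -> ctr[1]=1
Ev 6: PC=7 idx=1 pred=N actual=T -> ctr[1]=2
Ev 7: PC=7 idx=1 pred=T actual=N -> ctr[1]=1
Ev 8: PC=0 idx=0 pred=N actual=N -> ctr[0]=0
Ev 9: PC=4 idx=0 pred=N actual=T -> ctr[0]=1
Ev 10: PC=7 idx=1 pred=N actual=N -> ctr[1]=0
Ev 11: PC=4 idx=0 pred=N actual=T -> ctr[0]=2
Ev 12: PC=7 idx=1 pred=N actual=T -> ctr[1]=1
Ev 13: PC=4 idx=0 pred=T actual=N -> ctr[0]=1
Ev 14: PC=7 idx=1 pred=N actual=N -> ctr[1]=0

Answer: 1 0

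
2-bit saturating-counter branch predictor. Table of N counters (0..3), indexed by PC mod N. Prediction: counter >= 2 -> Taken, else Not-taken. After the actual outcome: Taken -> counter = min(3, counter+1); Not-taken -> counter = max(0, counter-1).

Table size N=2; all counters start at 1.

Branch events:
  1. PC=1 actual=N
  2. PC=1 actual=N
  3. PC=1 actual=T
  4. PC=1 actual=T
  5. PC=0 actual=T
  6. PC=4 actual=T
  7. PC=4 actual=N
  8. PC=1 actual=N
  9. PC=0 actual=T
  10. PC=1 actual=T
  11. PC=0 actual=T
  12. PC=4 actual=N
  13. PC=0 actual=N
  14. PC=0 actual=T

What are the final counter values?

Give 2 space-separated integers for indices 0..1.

Answer: 2 2

Derivation:
Ev 1: PC=1 idx=1 pred=N actual=N -> ctr[1]=0
Ev 2: PC=1 idx=1 pred=N actual=N -> ctr[1]=0
Ev 3: PC=1 idx=1 pred=N actual=T -> ctr[1]=1
Ev 4: PC=1 idx=1 pred=N actual=T -> ctr[1]=2
Ev 5: PC=0 idx=0 pred=N actual=T -> ctr[0]=2
Ev 6: PC=4 idx=0 pred=T actual=T -> ctr[0]=3
Ev 7: PC=4 idx=0 pred=T actual=N -> ctr[0]=2
Ev 8: PC=1 idx=1 pred=T actual=N -> ctr[1]=1
Ev 9: PC=0 idx=0 pred=T actual=T -> ctr[0]=3
Ev 10: PC=1 idx=1 pred=N actual=T -> ctr[1]=2
Ev 11: PC=0 idx=0 pred=T actual=T -> ctr[0]=3
Ev 12: PC=4 idx=0 pred=T actual=N -> ctr[0]=2
Ev 13: PC=0 idx=0 pred=T actual=N -> ctr[0]=1
Ev 14: PC=0 idx=0 pred=N actual=T -> ctr[0]=2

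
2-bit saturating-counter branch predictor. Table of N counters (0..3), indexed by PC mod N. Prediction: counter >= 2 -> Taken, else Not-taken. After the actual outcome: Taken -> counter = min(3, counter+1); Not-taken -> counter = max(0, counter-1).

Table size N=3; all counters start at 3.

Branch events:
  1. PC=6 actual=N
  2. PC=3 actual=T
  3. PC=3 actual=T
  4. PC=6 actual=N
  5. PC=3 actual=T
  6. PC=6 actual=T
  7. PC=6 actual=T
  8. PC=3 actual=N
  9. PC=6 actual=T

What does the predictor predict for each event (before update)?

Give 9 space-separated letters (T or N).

Answer: T T T T T T T T T

Derivation:
Ev 1: PC=6 idx=0 pred=T actual=N -> ctr[0]=2
Ev 2: PC=3 idx=0 pred=T actual=T -> ctr[0]=3
Ev 3: PC=3 idx=0 pred=T actual=T -> ctr[0]=3
Ev 4: PC=6 idx=0 pred=T actual=N -> ctr[0]=2
Ev 5: PC=3 idx=0 pred=T actual=T -> ctr[0]=3
Ev 6: PC=6 idx=0 pred=T actual=T -> ctr[0]=3
Ev 7: PC=6 idx=0 pred=T actual=T -> ctr[0]=3
Ev 8: PC=3 idx=0 pred=T actual=N -> ctr[0]=2
Ev 9: PC=6 idx=0 pred=T actual=T -> ctr[0]=3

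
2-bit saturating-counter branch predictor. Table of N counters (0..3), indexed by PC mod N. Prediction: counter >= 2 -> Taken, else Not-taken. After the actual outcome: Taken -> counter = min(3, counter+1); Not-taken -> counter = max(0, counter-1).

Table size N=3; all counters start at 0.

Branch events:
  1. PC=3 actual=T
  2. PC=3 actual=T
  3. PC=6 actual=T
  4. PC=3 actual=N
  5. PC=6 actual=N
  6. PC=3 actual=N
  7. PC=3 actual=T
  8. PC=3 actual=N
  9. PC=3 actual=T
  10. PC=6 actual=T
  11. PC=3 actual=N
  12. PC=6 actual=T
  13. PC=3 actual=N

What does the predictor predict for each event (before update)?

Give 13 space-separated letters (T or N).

Ev 1: PC=3 idx=0 pred=N actual=T -> ctr[0]=1
Ev 2: PC=3 idx=0 pred=N actual=T -> ctr[0]=2
Ev 3: PC=6 idx=0 pred=T actual=T -> ctr[0]=3
Ev 4: PC=3 idx=0 pred=T actual=N -> ctr[0]=2
Ev 5: PC=6 idx=0 pred=T actual=N -> ctr[0]=1
Ev 6: PC=3 idx=0 pred=N actual=N -> ctr[0]=0
Ev 7: PC=3 idx=0 pred=N actual=T -> ctr[0]=1
Ev 8: PC=3 idx=0 pred=N actual=N -> ctr[0]=0
Ev 9: PC=3 idx=0 pred=N actual=T -> ctr[0]=1
Ev 10: PC=6 idx=0 pred=N actual=T -> ctr[0]=2
Ev 11: PC=3 idx=0 pred=T actual=N -> ctr[0]=1
Ev 12: PC=6 idx=0 pred=N actual=T -> ctr[0]=2
Ev 13: PC=3 idx=0 pred=T actual=N -> ctr[0]=1

Answer: N N T T T N N N N N T N T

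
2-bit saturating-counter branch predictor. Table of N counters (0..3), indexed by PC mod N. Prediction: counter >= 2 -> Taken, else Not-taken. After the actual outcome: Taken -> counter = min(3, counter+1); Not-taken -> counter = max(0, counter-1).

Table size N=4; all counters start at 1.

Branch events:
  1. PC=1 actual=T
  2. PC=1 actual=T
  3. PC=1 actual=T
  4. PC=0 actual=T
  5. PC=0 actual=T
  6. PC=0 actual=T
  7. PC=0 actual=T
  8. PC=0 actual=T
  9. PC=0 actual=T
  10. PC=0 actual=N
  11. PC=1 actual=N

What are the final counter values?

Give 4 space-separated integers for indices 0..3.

Ev 1: PC=1 idx=1 pred=N actual=T -> ctr[1]=2
Ev 2: PC=1 idx=1 pred=T actual=T -> ctr[1]=3
Ev 3: PC=1 idx=1 pred=T actual=T -> ctr[1]=3
Ev 4: PC=0 idx=0 pred=N actual=T -> ctr[0]=2
Ev 5: PC=0 idx=0 pred=T actual=T -> ctr[0]=3
Ev 6: PC=0 idx=0 pred=T actual=T -> ctr[0]=3
Ev 7: PC=0 idx=0 pred=T actual=T -> ctr[0]=3
Ev 8: PC=0 idx=0 pred=T actual=T -> ctr[0]=3
Ev 9: PC=0 idx=0 pred=T actual=T -> ctr[0]=3
Ev 10: PC=0 idx=0 pred=T actual=N -> ctr[0]=2
Ev 11: PC=1 idx=1 pred=T actual=N -> ctr[1]=2

Answer: 2 2 1 1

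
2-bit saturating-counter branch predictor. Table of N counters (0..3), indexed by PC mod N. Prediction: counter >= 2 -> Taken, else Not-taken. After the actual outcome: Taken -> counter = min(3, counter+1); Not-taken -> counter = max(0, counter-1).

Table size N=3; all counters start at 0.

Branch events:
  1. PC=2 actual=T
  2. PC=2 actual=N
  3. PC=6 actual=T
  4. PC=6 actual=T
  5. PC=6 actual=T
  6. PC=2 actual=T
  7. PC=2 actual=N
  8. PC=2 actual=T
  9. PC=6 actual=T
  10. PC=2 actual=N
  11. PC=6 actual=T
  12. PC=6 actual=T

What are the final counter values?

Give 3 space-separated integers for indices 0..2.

Answer: 3 0 0

Derivation:
Ev 1: PC=2 idx=2 pred=N actual=T -> ctr[2]=1
Ev 2: PC=2 idx=2 pred=N actual=N -> ctr[2]=0
Ev 3: PC=6 idx=0 pred=N actual=T -> ctr[0]=1
Ev 4: PC=6 idx=0 pred=N actual=T -> ctr[0]=2
Ev 5: PC=6 idx=0 pred=T actual=T -> ctr[0]=3
Ev 6: PC=2 idx=2 pred=N actual=T -> ctr[2]=1
Ev 7: PC=2 idx=2 pred=N actual=N -> ctr[2]=0
Ev 8: PC=2 idx=2 pred=N actual=T -> ctr[2]=1
Ev 9: PC=6 idx=0 pred=T actual=T -> ctr[0]=3
Ev 10: PC=2 idx=2 pred=N actual=N -> ctr[2]=0
Ev 11: PC=6 idx=0 pred=T actual=T -> ctr[0]=3
Ev 12: PC=6 idx=0 pred=T actual=T -> ctr[0]=3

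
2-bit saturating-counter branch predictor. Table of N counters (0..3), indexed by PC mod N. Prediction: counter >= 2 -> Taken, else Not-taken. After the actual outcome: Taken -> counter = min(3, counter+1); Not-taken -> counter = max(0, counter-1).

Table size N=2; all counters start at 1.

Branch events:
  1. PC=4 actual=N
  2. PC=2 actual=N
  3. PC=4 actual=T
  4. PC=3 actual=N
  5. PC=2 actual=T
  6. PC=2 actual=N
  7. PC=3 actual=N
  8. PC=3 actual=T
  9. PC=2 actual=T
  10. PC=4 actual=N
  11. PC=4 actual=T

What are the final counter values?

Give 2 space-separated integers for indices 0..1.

Answer: 2 1

Derivation:
Ev 1: PC=4 idx=0 pred=N actual=N -> ctr[0]=0
Ev 2: PC=2 idx=0 pred=N actual=N -> ctr[0]=0
Ev 3: PC=4 idx=0 pred=N actual=T -> ctr[0]=1
Ev 4: PC=3 idx=1 pred=N actual=N -> ctr[1]=0
Ev 5: PC=2 idx=0 pred=N actual=T -> ctr[0]=2
Ev 6: PC=2 idx=0 pred=T actual=N -> ctr[0]=1
Ev 7: PC=3 idx=1 pred=N actual=N -> ctr[1]=0
Ev 8: PC=3 idx=1 pred=N actual=T -> ctr[1]=1
Ev 9: PC=2 idx=0 pred=N actual=T -> ctr[0]=2
Ev 10: PC=4 idx=0 pred=T actual=N -> ctr[0]=1
Ev 11: PC=4 idx=0 pred=N actual=T -> ctr[0]=2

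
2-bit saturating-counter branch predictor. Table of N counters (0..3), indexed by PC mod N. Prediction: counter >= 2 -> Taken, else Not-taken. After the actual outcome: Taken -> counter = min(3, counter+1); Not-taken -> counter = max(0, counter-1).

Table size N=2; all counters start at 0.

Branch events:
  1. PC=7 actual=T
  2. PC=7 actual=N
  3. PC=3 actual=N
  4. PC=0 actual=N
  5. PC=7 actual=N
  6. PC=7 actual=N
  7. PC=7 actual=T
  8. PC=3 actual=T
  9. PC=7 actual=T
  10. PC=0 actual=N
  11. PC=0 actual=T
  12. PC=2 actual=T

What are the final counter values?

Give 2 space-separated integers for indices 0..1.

Answer: 2 3

Derivation:
Ev 1: PC=7 idx=1 pred=N actual=T -> ctr[1]=1
Ev 2: PC=7 idx=1 pred=N actual=N -> ctr[1]=0
Ev 3: PC=3 idx=1 pred=N actual=N -> ctr[1]=0
Ev 4: PC=0 idx=0 pred=N actual=N -> ctr[0]=0
Ev 5: PC=7 idx=1 pred=N actual=N -> ctr[1]=0
Ev 6: PC=7 idx=1 pred=N actual=N -> ctr[1]=0
Ev 7: PC=7 idx=1 pred=N actual=T -> ctr[1]=1
Ev 8: PC=3 idx=1 pred=N actual=T -> ctr[1]=2
Ev 9: PC=7 idx=1 pred=T actual=T -> ctr[1]=3
Ev 10: PC=0 idx=0 pred=N actual=N -> ctr[0]=0
Ev 11: PC=0 idx=0 pred=N actual=T -> ctr[0]=1
Ev 12: PC=2 idx=0 pred=N actual=T -> ctr[0]=2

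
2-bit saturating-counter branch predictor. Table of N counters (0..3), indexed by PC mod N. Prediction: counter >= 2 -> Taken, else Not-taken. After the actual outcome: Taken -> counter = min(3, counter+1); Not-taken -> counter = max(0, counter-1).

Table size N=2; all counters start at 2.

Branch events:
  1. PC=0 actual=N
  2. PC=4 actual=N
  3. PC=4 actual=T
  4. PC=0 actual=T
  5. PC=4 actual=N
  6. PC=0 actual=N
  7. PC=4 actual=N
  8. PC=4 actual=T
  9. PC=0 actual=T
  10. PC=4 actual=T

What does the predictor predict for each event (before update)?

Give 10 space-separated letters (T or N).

Ev 1: PC=0 idx=0 pred=T actual=N -> ctr[0]=1
Ev 2: PC=4 idx=0 pred=N actual=N -> ctr[0]=0
Ev 3: PC=4 idx=0 pred=N actual=T -> ctr[0]=1
Ev 4: PC=0 idx=0 pred=N actual=T -> ctr[0]=2
Ev 5: PC=4 idx=0 pred=T actual=N -> ctr[0]=1
Ev 6: PC=0 idx=0 pred=N actual=N -> ctr[0]=0
Ev 7: PC=4 idx=0 pred=N actual=N -> ctr[0]=0
Ev 8: PC=4 idx=0 pred=N actual=T -> ctr[0]=1
Ev 9: PC=0 idx=0 pred=N actual=T -> ctr[0]=2
Ev 10: PC=4 idx=0 pred=T actual=T -> ctr[0]=3

Answer: T N N N T N N N N T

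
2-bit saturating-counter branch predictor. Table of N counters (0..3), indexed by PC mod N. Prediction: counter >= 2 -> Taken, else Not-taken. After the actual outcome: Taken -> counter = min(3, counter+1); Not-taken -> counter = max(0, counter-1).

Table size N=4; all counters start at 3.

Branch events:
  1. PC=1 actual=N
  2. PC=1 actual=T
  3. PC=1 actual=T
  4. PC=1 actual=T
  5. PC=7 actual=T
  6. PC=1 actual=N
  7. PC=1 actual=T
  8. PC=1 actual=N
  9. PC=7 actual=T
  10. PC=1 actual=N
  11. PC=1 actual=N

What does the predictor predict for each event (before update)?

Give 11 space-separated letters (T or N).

Answer: T T T T T T T T T T N

Derivation:
Ev 1: PC=1 idx=1 pred=T actual=N -> ctr[1]=2
Ev 2: PC=1 idx=1 pred=T actual=T -> ctr[1]=3
Ev 3: PC=1 idx=1 pred=T actual=T -> ctr[1]=3
Ev 4: PC=1 idx=1 pred=T actual=T -> ctr[1]=3
Ev 5: PC=7 idx=3 pred=T actual=T -> ctr[3]=3
Ev 6: PC=1 idx=1 pred=T actual=N -> ctr[1]=2
Ev 7: PC=1 idx=1 pred=T actual=T -> ctr[1]=3
Ev 8: PC=1 idx=1 pred=T actual=N -> ctr[1]=2
Ev 9: PC=7 idx=3 pred=T actual=T -> ctr[3]=3
Ev 10: PC=1 idx=1 pred=T actual=N -> ctr[1]=1
Ev 11: PC=1 idx=1 pred=N actual=N -> ctr[1]=0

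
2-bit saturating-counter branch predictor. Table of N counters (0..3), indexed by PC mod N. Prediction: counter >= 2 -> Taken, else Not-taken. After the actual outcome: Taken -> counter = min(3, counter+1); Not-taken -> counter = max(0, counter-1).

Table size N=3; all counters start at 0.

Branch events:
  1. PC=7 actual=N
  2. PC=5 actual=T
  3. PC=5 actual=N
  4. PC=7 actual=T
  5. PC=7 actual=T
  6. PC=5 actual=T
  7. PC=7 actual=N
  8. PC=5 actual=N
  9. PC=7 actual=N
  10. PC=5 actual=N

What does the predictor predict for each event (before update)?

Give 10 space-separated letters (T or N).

Ev 1: PC=7 idx=1 pred=N actual=N -> ctr[1]=0
Ev 2: PC=5 idx=2 pred=N actual=T -> ctr[2]=1
Ev 3: PC=5 idx=2 pred=N actual=N -> ctr[2]=0
Ev 4: PC=7 idx=1 pred=N actual=T -> ctr[1]=1
Ev 5: PC=7 idx=1 pred=N actual=T -> ctr[1]=2
Ev 6: PC=5 idx=2 pred=N actual=T -> ctr[2]=1
Ev 7: PC=7 idx=1 pred=T actual=N -> ctr[1]=1
Ev 8: PC=5 idx=2 pred=N actual=N -> ctr[2]=0
Ev 9: PC=7 idx=1 pred=N actual=N -> ctr[1]=0
Ev 10: PC=5 idx=2 pred=N actual=N -> ctr[2]=0

Answer: N N N N N N T N N N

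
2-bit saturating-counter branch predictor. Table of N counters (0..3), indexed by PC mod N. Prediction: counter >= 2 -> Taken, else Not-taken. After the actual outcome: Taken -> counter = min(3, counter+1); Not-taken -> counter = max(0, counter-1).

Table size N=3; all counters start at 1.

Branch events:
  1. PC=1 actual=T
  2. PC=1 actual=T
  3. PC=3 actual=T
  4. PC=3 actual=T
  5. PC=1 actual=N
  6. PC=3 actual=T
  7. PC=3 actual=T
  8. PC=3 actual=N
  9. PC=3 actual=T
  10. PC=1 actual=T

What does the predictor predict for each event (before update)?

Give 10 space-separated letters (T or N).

Answer: N T N T T T T T T T

Derivation:
Ev 1: PC=1 idx=1 pred=N actual=T -> ctr[1]=2
Ev 2: PC=1 idx=1 pred=T actual=T -> ctr[1]=3
Ev 3: PC=3 idx=0 pred=N actual=T -> ctr[0]=2
Ev 4: PC=3 idx=0 pred=T actual=T -> ctr[0]=3
Ev 5: PC=1 idx=1 pred=T actual=N -> ctr[1]=2
Ev 6: PC=3 idx=0 pred=T actual=T -> ctr[0]=3
Ev 7: PC=3 idx=0 pred=T actual=T -> ctr[0]=3
Ev 8: PC=3 idx=0 pred=T actual=N -> ctr[0]=2
Ev 9: PC=3 idx=0 pred=T actual=T -> ctr[0]=3
Ev 10: PC=1 idx=1 pred=T actual=T -> ctr[1]=3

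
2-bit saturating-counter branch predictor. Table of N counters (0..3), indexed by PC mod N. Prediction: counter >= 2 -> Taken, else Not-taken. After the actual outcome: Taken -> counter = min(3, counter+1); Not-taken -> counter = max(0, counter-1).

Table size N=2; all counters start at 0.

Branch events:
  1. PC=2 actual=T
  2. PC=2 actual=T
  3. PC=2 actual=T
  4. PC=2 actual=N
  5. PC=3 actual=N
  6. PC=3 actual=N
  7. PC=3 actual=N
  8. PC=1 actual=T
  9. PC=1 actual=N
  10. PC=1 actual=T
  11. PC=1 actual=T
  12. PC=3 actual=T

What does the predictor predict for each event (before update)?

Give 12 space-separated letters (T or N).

Ev 1: PC=2 idx=0 pred=N actual=T -> ctr[0]=1
Ev 2: PC=2 idx=0 pred=N actual=T -> ctr[0]=2
Ev 3: PC=2 idx=0 pred=T actual=T -> ctr[0]=3
Ev 4: PC=2 idx=0 pred=T actual=N -> ctr[0]=2
Ev 5: PC=3 idx=1 pred=N actual=N -> ctr[1]=0
Ev 6: PC=3 idx=1 pred=N actual=N -> ctr[1]=0
Ev 7: PC=3 idx=1 pred=N actual=N -> ctr[1]=0
Ev 8: PC=1 idx=1 pred=N actual=T -> ctr[1]=1
Ev 9: PC=1 idx=1 pred=N actual=N -> ctr[1]=0
Ev 10: PC=1 idx=1 pred=N actual=T -> ctr[1]=1
Ev 11: PC=1 idx=1 pred=N actual=T -> ctr[1]=2
Ev 12: PC=3 idx=1 pred=T actual=T -> ctr[1]=3

Answer: N N T T N N N N N N N T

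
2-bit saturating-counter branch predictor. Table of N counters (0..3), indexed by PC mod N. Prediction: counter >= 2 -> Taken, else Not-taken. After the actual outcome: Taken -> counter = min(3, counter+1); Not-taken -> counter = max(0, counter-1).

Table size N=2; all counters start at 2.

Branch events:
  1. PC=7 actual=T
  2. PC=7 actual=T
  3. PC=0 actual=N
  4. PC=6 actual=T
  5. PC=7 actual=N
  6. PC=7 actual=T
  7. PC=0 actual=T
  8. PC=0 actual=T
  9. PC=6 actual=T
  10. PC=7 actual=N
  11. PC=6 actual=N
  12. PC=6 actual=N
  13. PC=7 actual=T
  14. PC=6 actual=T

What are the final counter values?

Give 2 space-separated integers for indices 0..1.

Answer: 2 3

Derivation:
Ev 1: PC=7 idx=1 pred=T actual=T -> ctr[1]=3
Ev 2: PC=7 idx=1 pred=T actual=T -> ctr[1]=3
Ev 3: PC=0 idx=0 pred=T actual=N -> ctr[0]=1
Ev 4: PC=6 idx=0 pred=N actual=T -> ctr[0]=2
Ev 5: PC=7 idx=1 pred=T actual=N -> ctr[1]=2
Ev 6: PC=7 idx=1 pred=T actual=T -> ctr[1]=3
Ev 7: PC=0 idx=0 pred=T actual=T -> ctr[0]=3
Ev 8: PC=0 idx=0 pred=T actual=T -> ctr[0]=3
Ev 9: PC=6 idx=0 pred=T actual=T -> ctr[0]=3
Ev 10: PC=7 idx=1 pred=T actual=N -> ctr[1]=2
Ev 11: PC=6 idx=0 pred=T actual=N -> ctr[0]=2
Ev 12: PC=6 idx=0 pred=T actual=N -> ctr[0]=1
Ev 13: PC=7 idx=1 pred=T actual=T -> ctr[1]=3
Ev 14: PC=6 idx=0 pred=N actual=T -> ctr[0]=2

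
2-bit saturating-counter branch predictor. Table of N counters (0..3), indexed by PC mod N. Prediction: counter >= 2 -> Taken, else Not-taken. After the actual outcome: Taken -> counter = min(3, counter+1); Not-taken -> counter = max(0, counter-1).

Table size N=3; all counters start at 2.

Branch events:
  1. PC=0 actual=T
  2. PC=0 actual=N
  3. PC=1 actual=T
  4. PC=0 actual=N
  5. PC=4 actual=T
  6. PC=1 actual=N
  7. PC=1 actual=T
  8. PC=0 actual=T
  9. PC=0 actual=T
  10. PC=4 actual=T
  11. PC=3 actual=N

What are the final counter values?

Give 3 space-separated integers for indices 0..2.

Ev 1: PC=0 idx=0 pred=T actual=T -> ctr[0]=3
Ev 2: PC=0 idx=0 pred=T actual=N -> ctr[0]=2
Ev 3: PC=1 idx=1 pred=T actual=T -> ctr[1]=3
Ev 4: PC=0 idx=0 pred=T actual=N -> ctr[0]=1
Ev 5: PC=4 idx=1 pred=T actual=T -> ctr[1]=3
Ev 6: PC=1 idx=1 pred=T actual=N -> ctr[1]=2
Ev 7: PC=1 idx=1 pred=T actual=T -> ctr[1]=3
Ev 8: PC=0 idx=0 pred=N actual=T -> ctr[0]=2
Ev 9: PC=0 idx=0 pred=T actual=T -> ctr[0]=3
Ev 10: PC=4 idx=1 pred=T actual=T -> ctr[1]=3
Ev 11: PC=3 idx=0 pred=T actual=N -> ctr[0]=2

Answer: 2 3 2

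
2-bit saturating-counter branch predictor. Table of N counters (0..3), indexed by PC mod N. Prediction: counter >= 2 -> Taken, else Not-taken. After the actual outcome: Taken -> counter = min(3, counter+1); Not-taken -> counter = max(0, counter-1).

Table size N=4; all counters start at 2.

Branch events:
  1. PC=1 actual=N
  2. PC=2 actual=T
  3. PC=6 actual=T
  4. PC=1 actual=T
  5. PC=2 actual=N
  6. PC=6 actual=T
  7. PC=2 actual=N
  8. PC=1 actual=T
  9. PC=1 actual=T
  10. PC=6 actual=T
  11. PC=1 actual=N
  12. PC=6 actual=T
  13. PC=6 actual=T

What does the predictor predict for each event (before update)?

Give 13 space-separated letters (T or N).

Answer: T T T N T T T T T T T T T

Derivation:
Ev 1: PC=1 idx=1 pred=T actual=N -> ctr[1]=1
Ev 2: PC=2 idx=2 pred=T actual=T -> ctr[2]=3
Ev 3: PC=6 idx=2 pred=T actual=T -> ctr[2]=3
Ev 4: PC=1 idx=1 pred=N actual=T -> ctr[1]=2
Ev 5: PC=2 idx=2 pred=T actual=N -> ctr[2]=2
Ev 6: PC=6 idx=2 pred=T actual=T -> ctr[2]=3
Ev 7: PC=2 idx=2 pred=T actual=N -> ctr[2]=2
Ev 8: PC=1 idx=1 pred=T actual=T -> ctr[1]=3
Ev 9: PC=1 idx=1 pred=T actual=T -> ctr[1]=3
Ev 10: PC=6 idx=2 pred=T actual=T -> ctr[2]=3
Ev 11: PC=1 idx=1 pred=T actual=N -> ctr[1]=2
Ev 12: PC=6 idx=2 pred=T actual=T -> ctr[2]=3
Ev 13: PC=6 idx=2 pred=T actual=T -> ctr[2]=3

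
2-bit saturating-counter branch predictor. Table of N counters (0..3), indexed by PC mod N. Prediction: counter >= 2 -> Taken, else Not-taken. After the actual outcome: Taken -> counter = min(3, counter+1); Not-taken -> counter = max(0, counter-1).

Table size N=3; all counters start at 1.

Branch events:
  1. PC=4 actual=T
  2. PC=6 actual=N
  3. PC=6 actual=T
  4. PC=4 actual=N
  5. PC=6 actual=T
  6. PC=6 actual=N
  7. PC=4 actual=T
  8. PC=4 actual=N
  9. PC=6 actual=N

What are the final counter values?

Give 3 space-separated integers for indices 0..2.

Ev 1: PC=4 idx=1 pred=N actual=T -> ctr[1]=2
Ev 2: PC=6 idx=0 pred=N actual=N -> ctr[0]=0
Ev 3: PC=6 idx=0 pred=N actual=T -> ctr[0]=1
Ev 4: PC=4 idx=1 pred=T actual=N -> ctr[1]=1
Ev 5: PC=6 idx=0 pred=N actual=T -> ctr[0]=2
Ev 6: PC=6 idx=0 pred=T actual=N -> ctr[0]=1
Ev 7: PC=4 idx=1 pred=N actual=T -> ctr[1]=2
Ev 8: PC=4 idx=1 pred=T actual=N -> ctr[1]=1
Ev 9: PC=6 idx=0 pred=N actual=N -> ctr[0]=0

Answer: 0 1 1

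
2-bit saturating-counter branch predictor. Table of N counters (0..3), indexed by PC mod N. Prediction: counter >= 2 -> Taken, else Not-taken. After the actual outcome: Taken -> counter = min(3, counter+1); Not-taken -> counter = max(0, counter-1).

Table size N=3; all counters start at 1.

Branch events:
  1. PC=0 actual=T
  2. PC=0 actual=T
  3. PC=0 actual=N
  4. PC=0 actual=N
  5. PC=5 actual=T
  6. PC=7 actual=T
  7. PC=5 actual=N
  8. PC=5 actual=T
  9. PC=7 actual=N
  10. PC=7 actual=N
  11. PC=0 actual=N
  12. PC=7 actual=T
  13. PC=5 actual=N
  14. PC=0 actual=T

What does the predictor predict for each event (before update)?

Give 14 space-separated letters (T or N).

Ev 1: PC=0 idx=0 pred=N actual=T -> ctr[0]=2
Ev 2: PC=0 idx=0 pred=T actual=T -> ctr[0]=3
Ev 3: PC=0 idx=0 pred=T actual=N -> ctr[0]=2
Ev 4: PC=0 idx=0 pred=T actual=N -> ctr[0]=1
Ev 5: PC=5 idx=2 pred=N actual=T -> ctr[2]=2
Ev 6: PC=7 idx=1 pred=N actual=T -> ctr[1]=2
Ev 7: PC=5 idx=2 pred=T actual=N -> ctr[2]=1
Ev 8: PC=5 idx=2 pred=N actual=T -> ctr[2]=2
Ev 9: PC=7 idx=1 pred=T actual=N -> ctr[1]=1
Ev 10: PC=7 idx=1 pred=N actual=N -> ctr[1]=0
Ev 11: PC=0 idx=0 pred=N actual=N -> ctr[0]=0
Ev 12: PC=7 idx=1 pred=N actual=T -> ctr[1]=1
Ev 13: PC=5 idx=2 pred=T actual=N -> ctr[2]=1
Ev 14: PC=0 idx=0 pred=N actual=T -> ctr[0]=1

Answer: N T T T N N T N T N N N T N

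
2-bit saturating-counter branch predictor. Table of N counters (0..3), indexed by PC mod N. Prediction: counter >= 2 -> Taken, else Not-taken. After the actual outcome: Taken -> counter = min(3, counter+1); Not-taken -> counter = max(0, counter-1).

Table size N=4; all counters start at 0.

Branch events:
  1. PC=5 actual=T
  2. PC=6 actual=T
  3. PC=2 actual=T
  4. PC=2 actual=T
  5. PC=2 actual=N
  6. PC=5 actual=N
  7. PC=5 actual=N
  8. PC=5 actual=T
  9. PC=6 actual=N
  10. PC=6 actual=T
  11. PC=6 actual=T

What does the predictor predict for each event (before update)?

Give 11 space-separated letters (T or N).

Ev 1: PC=5 idx=1 pred=N actual=T -> ctr[1]=1
Ev 2: PC=6 idx=2 pred=N actual=T -> ctr[2]=1
Ev 3: PC=2 idx=2 pred=N actual=T -> ctr[2]=2
Ev 4: PC=2 idx=2 pred=T actual=T -> ctr[2]=3
Ev 5: PC=2 idx=2 pred=T actual=N -> ctr[2]=2
Ev 6: PC=5 idx=1 pred=N actual=N -> ctr[1]=0
Ev 7: PC=5 idx=1 pred=N actual=N -> ctr[1]=0
Ev 8: PC=5 idx=1 pred=N actual=T -> ctr[1]=1
Ev 9: PC=6 idx=2 pred=T actual=N -> ctr[2]=1
Ev 10: PC=6 idx=2 pred=N actual=T -> ctr[2]=2
Ev 11: PC=6 idx=2 pred=T actual=T -> ctr[2]=3

Answer: N N N T T N N N T N T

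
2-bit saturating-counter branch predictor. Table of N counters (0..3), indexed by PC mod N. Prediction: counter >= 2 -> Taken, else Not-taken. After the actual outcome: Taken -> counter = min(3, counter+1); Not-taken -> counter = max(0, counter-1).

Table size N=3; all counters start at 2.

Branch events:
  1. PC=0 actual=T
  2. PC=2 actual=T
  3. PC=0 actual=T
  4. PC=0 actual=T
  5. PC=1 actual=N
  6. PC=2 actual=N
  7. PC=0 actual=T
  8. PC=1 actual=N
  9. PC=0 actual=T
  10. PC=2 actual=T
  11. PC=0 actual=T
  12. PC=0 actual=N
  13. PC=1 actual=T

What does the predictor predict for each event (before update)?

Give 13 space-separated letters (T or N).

Ev 1: PC=0 idx=0 pred=T actual=T -> ctr[0]=3
Ev 2: PC=2 idx=2 pred=T actual=T -> ctr[2]=3
Ev 3: PC=0 idx=0 pred=T actual=T -> ctr[0]=3
Ev 4: PC=0 idx=0 pred=T actual=T -> ctr[0]=3
Ev 5: PC=1 idx=1 pred=T actual=N -> ctr[1]=1
Ev 6: PC=2 idx=2 pred=T actual=N -> ctr[2]=2
Ev 7: PC=0 idx=0 pred=T actual=T -> ctr[0]=3
Ev 8: PC=1 idx=1 pred=N actual=N -> ctr[1]=0
Ev 9: PC=0 idx=0 pred=T actual=T -> ctr[0]=3
Ev 10: PC=2 idx=2 pred=T actual=T -> ctr[2]=3
Ev 11: PC=0 idx=0 pred=T actual=T -> ctr[0]=3
Ev 12: PC=0 idx=0 pred=T actual=N -> ctr[0]=2
Ev 13: PC=1 idx=1 pred=N actual=T -> ctr[1]=1

Answer: T T T T T T T N T T T T N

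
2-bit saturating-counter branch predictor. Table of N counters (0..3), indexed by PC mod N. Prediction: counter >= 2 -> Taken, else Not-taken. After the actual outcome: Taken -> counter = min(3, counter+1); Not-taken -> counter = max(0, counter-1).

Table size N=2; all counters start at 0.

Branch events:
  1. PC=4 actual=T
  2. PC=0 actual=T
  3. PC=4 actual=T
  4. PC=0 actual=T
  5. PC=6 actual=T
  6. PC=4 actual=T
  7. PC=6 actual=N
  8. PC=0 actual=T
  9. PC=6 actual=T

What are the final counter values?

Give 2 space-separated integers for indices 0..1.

Ev 1: PC=4 idx=0 pred=N actual=T -> ctr[0]=1
Ev 2: PC=0 idx=0 pred=N actual=T -> ctr[0]=2
Ev 3: PC=4 idx=0 pred=T actual=T -> ctr[0]=3
Ev 4: PC=0 idx=0 pred=T actual=T -> ctr[0]=3
Ev 5: PC=6 idx=0 pred=T actual=T -> ctr[0]=3
Ev 6: PC=4 idx=0 pred=T actual=T -> ctr[0]=3
Ev 7: PC=6 idx=0 pred=T actual=N -> ctr[0]=2
Ev 8: PC=0 idx=0 pred=T actual=T -> ctr[0]=3
Ev 9: PC=6 idx=0 pred=T actual=T -> ctr[0]=3

Answer: 3 0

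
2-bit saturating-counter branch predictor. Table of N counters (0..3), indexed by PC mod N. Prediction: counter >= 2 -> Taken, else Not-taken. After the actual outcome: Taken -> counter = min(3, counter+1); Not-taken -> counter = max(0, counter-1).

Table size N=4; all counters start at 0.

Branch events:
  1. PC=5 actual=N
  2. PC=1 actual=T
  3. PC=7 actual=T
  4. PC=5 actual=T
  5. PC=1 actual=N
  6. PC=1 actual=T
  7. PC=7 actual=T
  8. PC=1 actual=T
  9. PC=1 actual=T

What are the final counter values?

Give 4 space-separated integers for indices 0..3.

Ev 1: PC=5 idx=1 pred=N actual=N -> ctr[1]=0
Ev 2: PC=1 idx=1 pred=N actual=T -> ctr[1]=1
Ev 3: PC=7 idx=3 pred=N actual=T -> ctr[3]=1
Ev 4: PC=5 idx=1 pred=N actual=T -> ctr[1]=2
Ev 5: PC=1 idx=1 pred=T actual=N -> ctr[1]=1
Ev 6: PC=1 idx=1 pred=N actual=T -> ctr[1]=2
Ev 7: PC=7 idx=3 pred=N actual=T -> ctr[3]=2
Ev 8: PC=1 idx=1 pred=T actual=T -> ctr[1]=3
Ev 9: PC=1 idx=1 pred=T actual=T -> ctr[1]=3

Answer: 0 3 0 2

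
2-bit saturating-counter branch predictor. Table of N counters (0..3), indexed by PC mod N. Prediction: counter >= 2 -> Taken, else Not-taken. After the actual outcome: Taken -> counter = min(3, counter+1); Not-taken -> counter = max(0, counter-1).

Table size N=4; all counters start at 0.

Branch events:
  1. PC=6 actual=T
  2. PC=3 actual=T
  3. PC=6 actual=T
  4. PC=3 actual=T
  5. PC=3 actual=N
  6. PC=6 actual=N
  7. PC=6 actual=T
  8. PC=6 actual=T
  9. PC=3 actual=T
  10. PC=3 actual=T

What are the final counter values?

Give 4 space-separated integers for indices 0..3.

Answer: 0 0 3 3

Derivation:
Ev 1: PC=6 idx=2 pred=N actual=T -> ctr[2]=1
Ev 2: PC=3 idx=3 pred=N actual=T -> ctr[3]=1
Ev 3: PC=6 idx=2 pred=N actual=T -> ctr[2]=2
Ev 4: PC=3 idx=3 pred=N actual=T -> ctr[3]=2
Ev 5: PC=3 idx=3 pred=T actual=N -> ctr[3]=1
Ev 6: PC=6 idx=2 pred=T actual=N -> ctr[2]=1
Ev 7: PC=6 idx=2 pred=N actual=T -> ctr[2]=2
Ev 8: PC=6 idx=2 pred=T actual=T -> ctr[2]=3
Ev 9: PC=3 idx=3 pred=N actual=T -> ctr[3]=2
Ev 10: PC=3 idx=3 pred=T actual=T -> ctr[3]=3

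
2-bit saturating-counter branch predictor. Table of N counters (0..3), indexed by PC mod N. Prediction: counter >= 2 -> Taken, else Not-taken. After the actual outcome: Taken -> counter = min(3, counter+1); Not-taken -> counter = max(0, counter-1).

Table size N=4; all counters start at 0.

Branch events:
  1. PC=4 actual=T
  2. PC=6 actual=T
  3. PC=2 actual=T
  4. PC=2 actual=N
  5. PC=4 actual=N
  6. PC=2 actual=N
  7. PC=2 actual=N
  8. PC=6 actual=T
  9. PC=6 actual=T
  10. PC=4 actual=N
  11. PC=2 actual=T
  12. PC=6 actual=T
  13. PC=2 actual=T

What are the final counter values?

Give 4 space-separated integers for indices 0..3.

Answer: 0 0 3 0

Derivation:
Ev 1: PC=4 idx=0 pred=N actual=T -> ctr[0]=1
Ev 2: PC=6 idx=2 pred=N actual=T -> ctr[2]=1
Ev 3: PC=2 idx=2 pred=N actual=T -> ctr[2]=2
Ev 4: PC=2 idx=2 pred=T actual=N -> ctr[2]=1
Ev 5: PC=4 idx=0 pred=N actual=N -> ctr[0]=0
Ev 6: PC=2 idx=2 pred=N actual=N -> ctr[2]=0
Ev 7: PC=2 idx=2 pred=N actual=N -> ctr[2]=0
Ev 8: PC=6 idx=2 pred=N actual=T -> ctr[2]=1
Ev 9: PC=6 idx=2 pred=N actual=T -> ctr[2]=2
Ev 10: PC=4 idx=0 pred=N actual=N -> ctr[0]=0
Ev 11: PC=2 idx=2 pred=T actual=T -> ctr[2]=3
Ev 12: PC=6 idx=2 pred=T actual=T -> ctr[2]=3
Ev 13: PC=2 idx=2 pred=T actual=T -> ctr[2]=3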